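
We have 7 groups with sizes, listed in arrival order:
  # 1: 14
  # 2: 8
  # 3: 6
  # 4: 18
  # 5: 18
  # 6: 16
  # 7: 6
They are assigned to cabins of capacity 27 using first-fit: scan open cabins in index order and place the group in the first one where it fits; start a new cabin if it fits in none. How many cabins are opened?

4

  14 → cabin 1 (new)  [load 14/27]
  8 → cabin 1  [load 22/27]
  6 → cabin 2 (new)  [load 6/27]
  18 → cabin 2  [load 24/27]
  18 → cabin 3 (new)  [load 18/27]
  16 → cabin 4 (new)  [load 16/27]
  6 → cabin 3  [load 24/27]
4 cabins opened.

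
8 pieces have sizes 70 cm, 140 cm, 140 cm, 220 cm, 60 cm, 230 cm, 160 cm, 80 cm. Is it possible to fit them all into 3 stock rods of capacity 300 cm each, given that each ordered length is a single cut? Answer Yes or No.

Total = 1100 cm; ⌈1100/300⌉ = 4.
At least 4 stock rods are required, but only 3 are allowed.

No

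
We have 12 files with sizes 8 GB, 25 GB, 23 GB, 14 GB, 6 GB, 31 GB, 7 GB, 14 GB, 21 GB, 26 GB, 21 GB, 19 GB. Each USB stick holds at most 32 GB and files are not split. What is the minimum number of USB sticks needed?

8

Total = 31 + 26 + 25 + 23 + 21 + 21 + 19 + 14 + 14 + 8 + 7 + 6 = 215 GB.
Lower bound: ⌈215/32⌉ = 7 USB sticks.
A packing using 8 USB sticks:
  USB stick 1: 31 = 31
  USB stick 2: 26 + 6 = 32
  USB stick 3: 25 + 7 = 32
  USB stick 4: 23 + 8 = 31
  USB stick 5: 21 = 21
  USB stick 6: 21 = 21
  USB stick 7: 19 = 19
  USB stick 8: 14 + 14 = 28
No arrangement into 7 USB sticks stays within capacity, so 8 is optimal.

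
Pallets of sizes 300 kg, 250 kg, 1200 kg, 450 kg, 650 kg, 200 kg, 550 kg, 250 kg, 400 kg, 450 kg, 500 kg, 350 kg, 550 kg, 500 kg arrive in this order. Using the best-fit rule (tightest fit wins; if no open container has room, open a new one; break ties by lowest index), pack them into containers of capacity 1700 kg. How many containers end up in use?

  300 → container 1 (new)  [load 300/1700]
  250 → container 1  [load 550/1700]
  1200 → container 2 (new)  [load 1200/1700]
  450 → container 2  [load 1650/1700]
  650 → container 1  [load 1200/1700]
  200 → container 1  [load 1400/1700]
  550 → container 3 (new)  [load 550/1700]
  250 → container 1  [load 1650/1700]
  400 → container 3  [load 950/1700]
  450 → container 3  [load 1400/1700]
  500 → container 4 (new)  [load 500/1700]
  350 → container 4  [load 850/1700]
  550 → container 4  [load 1400/1700]
  500 → container 5 (new)  [load 500/1700]
5 containers opened.

5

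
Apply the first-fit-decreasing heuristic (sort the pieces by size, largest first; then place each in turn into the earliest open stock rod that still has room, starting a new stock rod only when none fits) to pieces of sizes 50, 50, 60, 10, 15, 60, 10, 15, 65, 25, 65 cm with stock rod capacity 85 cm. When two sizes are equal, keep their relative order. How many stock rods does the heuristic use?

6

Sorted descending: 65, 65, 60, 60, 50, 50, 25, 15, 15, 10, 10.
  65 → stock rod 1 (new)  [load 65/85]
  65 → stock rod 2 (new)  [load 65/85]
  60 → stock rod 3 (new)  [load 60/85]
  60 → stock rod 4 (new)  [load 60/85]
  50 → stock rod 5 (new)  [load 50/85]
  50 → stock rod 6 (new)  [load 50/85]
  25 → stock rod 3  [load 85/85]
  15 → stock rod 1  [load 80/85]
  15 → stock rod 2  [load 80/85]
  10 → stock rod 4  [load 70/85]
  10 → stock rod 4  [load 80/85]
6 stock rods opened.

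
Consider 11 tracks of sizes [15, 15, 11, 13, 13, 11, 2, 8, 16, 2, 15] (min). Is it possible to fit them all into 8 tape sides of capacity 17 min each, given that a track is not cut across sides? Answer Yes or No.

No

Total = 121 min; ⌈121/17⌉ = 8.
The bound of 8 does not rule out 8, but exhaustive search shows no assignment into 8 tape sides of capacity 17 min exists — the minimum is 9.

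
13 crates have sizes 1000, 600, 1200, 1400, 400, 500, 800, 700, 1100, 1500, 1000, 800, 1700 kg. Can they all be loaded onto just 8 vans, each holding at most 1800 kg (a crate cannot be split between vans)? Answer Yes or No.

A valid assignment using 8 vans:
  van 1: 1700 = 1700
  van 2: 1500 = 1500
  van 3: 1400 + 400 = 1800
  van 4: 1200 + 600 = 1800
  van 5: 1100 + 700 = 1800
  van 6: 1000 + 800 = 1800
  van 7: 1000 + 800 = 1800
  van 8: 500 = 500
Every load is within 1800 kg, so 8 vans suffice.

Yes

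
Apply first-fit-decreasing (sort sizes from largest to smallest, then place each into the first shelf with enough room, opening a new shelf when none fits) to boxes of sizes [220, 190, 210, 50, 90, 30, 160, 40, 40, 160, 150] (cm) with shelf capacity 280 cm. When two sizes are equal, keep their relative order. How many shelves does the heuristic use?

6

Sorted descending: 220, 210, 190, 160, 160, 150, 90, 50, 40, 40, 30.
  220 → shelf 1 (new)  [load 220/280]
  210 → shelf 2 (new)  [load 210/280]
  190 → shelf 3 (new)  [load 190/280]
  160 → shelf 4 (new)  [load 160/280]
  160 → shelf 5 (new)  [load 160/280]
  150 → shelf 6 (new)  [load 150/280]
  90 → shelf 3  [load 280/280]
  50 → shelf 1  [load 270/280]
  40 → shelf 2  [load 250/280]
  40 → shelf 4  [load 200/280]
  30 → shelf 2  [load 280/280]
6 shelves opened.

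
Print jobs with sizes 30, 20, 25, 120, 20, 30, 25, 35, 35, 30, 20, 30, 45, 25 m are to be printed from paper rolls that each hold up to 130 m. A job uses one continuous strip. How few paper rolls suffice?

Total = 120 + 45 + 35 + 35 + 30 + 30 + 30 + 30 + 25 + 25 + 25 + 20 + 20 + 20 = 490 m.
Lower bound: ⌈490/130⌉ = 4 paper rolls.
A packing using 4 paper rolls:
  roll 1: 120 = 120
  roll 2: 45 + 35 + 35 = 115
  roll 3: 30 + 30 + 30 + 20 + 20 = 130
  roll 4: 30 + 25 + 25 + 25 + 20 = 125
This matches the lower bound, so 4 is optimal.

4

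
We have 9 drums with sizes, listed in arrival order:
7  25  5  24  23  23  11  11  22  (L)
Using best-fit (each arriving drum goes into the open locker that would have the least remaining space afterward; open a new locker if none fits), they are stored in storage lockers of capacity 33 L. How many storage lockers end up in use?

6

  7 → locker 1 (new)  [load 7/33]
  25 → locker 1  [load 32/33]
  5 → locker 2 (new)  [load 5/33]
  24 → locker 2  [load 29/33]
  23 → locker 3 (new)  [load 23/33]
  23 → locker 4 (new)  [load 23/33]
  11 → locker 5 (new)  [load 11/33]
  11 → locker 5  [load 22/33]
  22 → locker 6 (new)  [load 22/33]
6 storage lockers opened.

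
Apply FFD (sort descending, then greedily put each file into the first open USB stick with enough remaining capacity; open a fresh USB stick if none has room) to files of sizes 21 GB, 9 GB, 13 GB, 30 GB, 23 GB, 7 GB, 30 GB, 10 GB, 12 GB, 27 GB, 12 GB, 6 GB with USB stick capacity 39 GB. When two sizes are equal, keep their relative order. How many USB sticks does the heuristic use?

6

Sorted descending: 30, 30, 27, 23, 21, 13, 12, 12, 10, 9, 7, 6.
  30 → USB stick 1 (new)  [load 30/39]
  30 → USB stick 2 (new)  [load 30/39]
  27 → USB stick 3 (new)  [load 27/39]
  23 → USB stick 4 (new)  [load 23/39]
  21 → USB stick 5 (new)  [load 21/39]
  13 → USB stick 4  [load 36/39]
  12 → USB stick 3  [load 39/39]
  12 → USB stick 5  [load 33/39]
  10 → USB stick 6 (new)  [load 10/39]
  9 → USB stick 1  [load 39/39]
  7 → USB stick 2  [load 37/39]
  6 → USB stick 5  [load 39/39]
6 USB sticks opened.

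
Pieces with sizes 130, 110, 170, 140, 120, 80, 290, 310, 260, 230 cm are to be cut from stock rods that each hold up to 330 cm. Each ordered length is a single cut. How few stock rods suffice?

7

Total = 310 + 290 + 260 + 230 + 170 + 140 + 130 + 120 + 110 + 80 = 1840 cm.
Lower bound: ⌈1840/330⌉ = 6 stock rods.
A packing using 7 stock rods:
  stock rod 1: 310 = 310
  stock rod 2: 290 = 290
  stock rod 3: 260 = 260
  stock rod 4: 230 + 80 = 310
  stock rod 5: 170 + 140 = 310
  stock rod 6: 130 + 120 = 250
  stock rod 7: 110 = 110
No arrangement into 6 stock rods stays within capacity, so 7 is optimal.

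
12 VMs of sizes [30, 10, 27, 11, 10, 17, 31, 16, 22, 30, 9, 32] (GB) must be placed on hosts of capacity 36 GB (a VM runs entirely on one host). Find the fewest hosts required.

8

Total = 32 + 31 + 30 + 30 + 27 + 22 + 17 + 16 + 11 + 10 + 10 + 9 = 245 GB.
Lower bound: ⌈245/36⌉ = 7 hosts.
A packing using 8 hosts:
  host 1: 32 = 32
  host 2: 31 = 31
  host 3: 30 = 30
  host 4: 30 = 30
  host 5: 27 + 9 = 36
  host 6: 22 + 11 = 33
  host 7: 17 + 16 = 33
  host 8: 10 + 10 = 20
No arrangement into 7 hosts stays within capacity, so 8 is optimal.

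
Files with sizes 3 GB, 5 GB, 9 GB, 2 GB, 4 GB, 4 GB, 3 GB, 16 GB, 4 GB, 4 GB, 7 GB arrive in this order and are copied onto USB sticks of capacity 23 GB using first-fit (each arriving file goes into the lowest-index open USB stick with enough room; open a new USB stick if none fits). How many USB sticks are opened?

  3 → USB stick 1 (new)  [load 3/23]
  5 → USB stick 1  [load 8/23]
  9 → USB stick 1  [load 17/23]
  2 → USB stick 1  [load 19/23]
  4 → USB stick 1  [load 23/23]
  4 → USB stick 2 (new)  [load 4/23]
  3 → USB stick 2  [load 7/23]
  16 → USB stick 2  [load 23/23]
  4 → USB stick 3 (new)  [load 4/23]
  4 → USB stick 3  [load 8/23]
  7 → USB stick 3  [load 15/23]
3 USB sticks opened.

3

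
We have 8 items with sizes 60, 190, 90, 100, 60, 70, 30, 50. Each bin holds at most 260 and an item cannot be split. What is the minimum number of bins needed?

Total = 190 + 100 + 90 + 70 + 60 + 60 + 50 + 30 = 650.
Lower bound: ⌈650/260⌉ = 3 bins.
A packing using 3 bins:
  bin 1: 190 + 70 = 260
  bin 2: 100 + 90 + 60 = 250
  bin 3: 60 + 50 + 30 = 140
This matches the lower bound, so 3 is optimal.

3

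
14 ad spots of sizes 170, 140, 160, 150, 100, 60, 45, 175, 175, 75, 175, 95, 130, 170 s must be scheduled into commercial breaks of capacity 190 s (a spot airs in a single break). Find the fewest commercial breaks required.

11

Total = 175 + 175 + 175 + 170 + 170 + 160 + 150 + 140 + 130 + 100 + 95 + 75 + 60 + 45 = 1820 s.
Lower bound: ⌈1820/190⌉ = 10 commercial breaks.
A packing using 11 commercial breaks:
  break 1: 175 = 175
  break 2: 175 = 175
  break 3: 175 = 175
  break 4: 170 = 170
  break 5: 170 = 170
  break 6: 160 = 160
  break 7: 150 = 150
  break 8: 140 + 45 = 185
  break 9: 130 + 60 = 190
  break 10: 100 + 75 = 175
  break 11: 95 = 95
No arrangement into 10 commercial breaks stays within capacity, so 11 is optimal.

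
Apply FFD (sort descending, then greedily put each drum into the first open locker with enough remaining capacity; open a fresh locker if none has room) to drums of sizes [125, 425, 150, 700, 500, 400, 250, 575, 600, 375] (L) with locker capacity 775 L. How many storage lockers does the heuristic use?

6

Sorted descending: 700, 600, 575, 500, 425, 400, 375, 250, 150, 125.
  700 → locker 1 (new)  [load 700/775]
  600 → locker 2 (new)  [load 600/775]
  575 → locker 3 (new)  [load 575/775]
  500 → locker 4 (new)  [load 500/775]
  425 → locker 5 (new)  [load 425/775]
  400 → locker 6 (new)  [load 400/775]
  375 → locker 6  [load 775/775]
  250 → locker 4  [load 750/775]
  150 → locker 2  [load 750/775]
  125 → locker 3  [load 700/775]
6 storage lockers opened.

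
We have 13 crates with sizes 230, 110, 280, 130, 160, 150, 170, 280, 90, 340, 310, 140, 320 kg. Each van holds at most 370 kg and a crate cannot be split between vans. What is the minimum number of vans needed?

9

Total = 340 + 320 + 310 + 280 + 280 + 230 + 170 + 160 + 150 + 140 + 130 + 110 + 90 = 2710 kg.
Lower bound: ⌈2710/370⌉ = 8 vans.
A packing using 9 vans:
  van 1: 340 = 340
  van 2: 320 = 320
  van 3: 310 = 310
  van 4: 280 + 90 = 370
  van 5: 280 = 280
  van 6: 230 + 140 = 370
  van 7: 170 + 160 = 330
  van 8: 150 + 130 = 280
  van 9: 110 = 110
No arrangement into 8 vans stays within capacity, so 9 is optimal.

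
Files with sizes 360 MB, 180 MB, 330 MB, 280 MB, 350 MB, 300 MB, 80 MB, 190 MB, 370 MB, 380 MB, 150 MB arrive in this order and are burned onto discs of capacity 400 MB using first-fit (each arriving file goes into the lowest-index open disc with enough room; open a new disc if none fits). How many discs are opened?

  360 → disc 1 (new)  [load 360/400]
  180 → disc 2 (new)  [load 180/400]
  330 → disc 3 (new)  [load 330/400]
  280 → disc 4 (new)  [load 280/400]
  350 → disc 5 (new)  [load 350/400]
  300 → disc 6 (new)  [load 300/400]
  80 → disc 2  [load 260/400]
  190 → disc 7 (new)  [load 190/400]
  370 → disc 8 (new)  [load 370/400]
  380 → disc 9 (new)  [load 380/400]
  150 → disc 7  [load 340/400]
9 discs opened.

9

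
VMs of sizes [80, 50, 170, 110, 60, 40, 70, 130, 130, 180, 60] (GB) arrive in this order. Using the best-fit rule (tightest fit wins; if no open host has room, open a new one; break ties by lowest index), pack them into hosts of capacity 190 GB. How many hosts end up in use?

7

  80 → host 1 (new)  [load 80/190]
  50 → host 1  [load 130/190]
  170 → host 2 (new)  [load 170/190]
  110 → host 3 (new)  [load 110/190]
  60 → host 1  [load 190/190]
  40 → host 3  [load 150/190]
  70 → host 4 (new)  [load 70/190]
  130 → host 5 (new)  [load 130/190]
  130 → host 6 (new)  [load 130/190]
  180 → host 7 (new)  [load 180/190]
  60 → host 5  [load 190/190]
7 hosts opened.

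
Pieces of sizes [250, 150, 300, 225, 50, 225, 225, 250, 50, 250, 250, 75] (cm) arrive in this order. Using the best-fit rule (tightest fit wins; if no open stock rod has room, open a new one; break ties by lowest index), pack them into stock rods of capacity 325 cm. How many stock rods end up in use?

  250 → stock rod 1 (new)  [load 250/325]
  150 → stock rod 2 (new)  [load 150/325]
  300 → stock rod 3 (new)  [load 300/325]
  225 → stock rod 4 (new)  [load 225/325]
  50 → stock rod 1  [load 300/325]
  225 → stock rod 5 (new)  [load 225/325]
  225 → stock rod 6 (new)  [load 225/325]
  250 → stock rod 7 (new)  [load 250/325]
  50 → stock rod 7  [load 300/325]
  250 → stock rod 8 (new)  [load 250/325]
  250 → stock rod 9 (new)  [load 250/325]
  75 → stock rod 8  [load 325/325]
9 stock rods opened.

9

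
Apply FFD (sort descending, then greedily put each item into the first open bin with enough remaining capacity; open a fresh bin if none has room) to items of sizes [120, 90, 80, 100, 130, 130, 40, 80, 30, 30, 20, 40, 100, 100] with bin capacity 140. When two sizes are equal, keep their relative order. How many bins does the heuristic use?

9

Sorted descending: 130, 130, 120, 100, 100, 100, 90, 80, 80, 40, 40, 30, 30, 20.
  130 → bin 1 (new)  [load 130/140]
  130 → bin 2 (new)  [load 130/140]
  120 → bin 3 (new)  [load 120/140]
  100 → bin 4 (new)  [load 100/140]
  100 → bin 5 (new)  [load 100/140]
  100 → bin 6 (new)  [load 100/140]
  90 → bin 7 (new)  [load 90/140]
  80 → bin 8 (new)  [load 80/140]
  80 → bin 9 (new)  [load 80/140]
  40 → bin 4  [load 140/140]
  40 → bin 5  [load 140/140]
  30 → bin 6  [load 130/140]
  30 → bin 7  [load 120/140]
  20 → bin 3  [load 140/140]
9 bins opened.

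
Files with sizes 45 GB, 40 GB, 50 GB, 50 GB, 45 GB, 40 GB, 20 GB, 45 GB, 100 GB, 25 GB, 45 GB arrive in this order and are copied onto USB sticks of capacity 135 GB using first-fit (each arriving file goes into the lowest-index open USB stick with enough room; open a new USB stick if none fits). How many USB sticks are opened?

  45 → USB stick 1 (new)  [load 45/135]
  40 → USB stick 1  [load 85/135]
  50 → USB stick 1  [load 135/135]
  50 → USB stick 2 (new)  [load 50/135]
  45 → USB stick 2  [load 95/135]
  40 → USB stick 2  [load 135/135]
  20 → USB stick 3 (new)  [load 20/135]
  45 → USB stick 3  [load 65/135]
  100 → USB stick 4 (new)  [load 100/135]
  25 → USB stick 3  [load 90/135]
  45 → USB stick 3  [load 135/135]
4 USB sticks opened.

4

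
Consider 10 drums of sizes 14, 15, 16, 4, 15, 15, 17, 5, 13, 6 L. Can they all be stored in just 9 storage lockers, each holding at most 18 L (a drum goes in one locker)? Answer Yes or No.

A valid assignment using 8 storage lockers:
  locker 1: 17 = 17
  locker 2: 16 = 16
  locker 3: 15 = 15
  locker 4: 15 = 15
  locker 5: 15 = 15
  locker 6: 14 + 4 = 18
  locker 7: 13 + 5 = 18
  locker 8: 6 = 6
That uses only 8 ≤ 9, so 9 storage lockers are enough.

Yes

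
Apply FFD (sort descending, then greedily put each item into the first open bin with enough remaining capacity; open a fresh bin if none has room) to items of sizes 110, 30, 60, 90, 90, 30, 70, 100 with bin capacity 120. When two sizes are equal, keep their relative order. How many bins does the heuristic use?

6

Sorted descending: 110, 100, 90, 90, 70, 60, 30, 30.
  110 → bin 1 (new)  [load 110/120]
  100 → bin 2 (new)  [load 100/120]
  90 → bin 3 (new)  [load 90/120]
  90 → bin 4 (new)  [load 90/120]
  70 → bin 5 (new)  [load 70/120]
  60 → bin 6 (new)  [load 60/120]
  30 → bin 3  [load 120/120]
  30 → bin 4  [load 120/120]
6 bins opened.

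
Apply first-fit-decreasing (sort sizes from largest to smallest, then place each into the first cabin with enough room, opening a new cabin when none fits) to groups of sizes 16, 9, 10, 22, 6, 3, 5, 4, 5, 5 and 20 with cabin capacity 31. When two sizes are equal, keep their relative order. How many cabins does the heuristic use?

4

Sorted descending: 22, 20, 16, 10, 9, 6, 5, 5, 5, 4, 3.
  22 → cabin 1 (new)  [load 22/31]
  20 → cabin 2 (new)  [load 20/31]
  16 → cabin 3 (new)  [load 16/31]
  10 → cabin 2  [load 30/31]
  9 → cabin 1  [load 31/31]
  6 → cabin 3  [load 22/31]
  5 → cabin 3  [load 27/31]
  5 → cabin 4 (new)  [load 5/31]
  5 → cabin 4  [load 10/31]
  4 → cabin 3  [load 31/31]
  3 → cabin 4  [load 13/31]
4 cabins opened.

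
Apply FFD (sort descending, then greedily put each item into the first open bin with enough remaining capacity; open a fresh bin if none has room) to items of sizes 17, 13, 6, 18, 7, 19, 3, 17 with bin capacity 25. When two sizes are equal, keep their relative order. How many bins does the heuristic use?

Sorted descending: 19, 18, 17, 17, 13, 7, 6, 3.
  19 → bin 1 (new)  [load 19/25]
  18 → bin 2 (new)  [load 18/25]
  17 → bin 3 (new)  [load 17/25]
  17 → bin 4 (new)  [load 17/25]
  13 → bin 5 (new)  [load 13/25]
  7 → bin 2  [load 25/25]
  6 → bin 1  [load 25/25]
  3 → bin 3  [load 20/25]
5 bins opened.

5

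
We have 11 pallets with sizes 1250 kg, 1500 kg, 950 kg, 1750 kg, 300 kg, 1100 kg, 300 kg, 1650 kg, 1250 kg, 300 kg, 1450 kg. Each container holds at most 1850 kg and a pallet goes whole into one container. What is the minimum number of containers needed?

Total = 1750 + 1650 + 1500 + 1450 + 1250 + 1250 + 1100 + 950 + 300 + 300 + 300 = 11800 kg.
Lower bound: ⌈11800/1850⌉ = 7 containers.
Also, 8 pallets each exceed 925 kg, and no two of those can share a container, so at least 8 containers are needed.
A packing using 8 containers:
  container 1: 1750 = 1750
  container 2: 1650 = 1650
  container 3: 1500 + 300 = 1800
  container 4: 1450 + 300 = 1750
  container 5: 1250 + 300 = 1550
  container 6: 1250 = 1250
  container 7: 1100 = 1100
  container 8: 950 = 950
This matches the lower bound, so 8 is optimal.

8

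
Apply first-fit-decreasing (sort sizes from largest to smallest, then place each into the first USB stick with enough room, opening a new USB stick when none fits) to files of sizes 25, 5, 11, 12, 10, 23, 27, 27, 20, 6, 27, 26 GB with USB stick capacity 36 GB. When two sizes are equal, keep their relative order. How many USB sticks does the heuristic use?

7

Sorted descending: 27, 27, 27, 26, 25, 23, 20, 12, 11, 10, 6, 5.
  27 → USB stick 1 (new)  [load 27/36]
  27 → USB stick 2 (new)  [load 27/36]
  27 → USB stick 3 (new)  [load 27/36]
  26 → USB stick 4 (new)  [load 26/36]
  25 → USB stick 5 (new)  [load 25/36]
  23 → USB stick 6 (new)  [load 23/36]
  20 → USB stick 7 (new)  [load 20/36]
  12 → USB stick 6  [load 35/36]
  11 → USB stick 5  [load 36/36]
  10 → USB stick 4  [load 36/36]
  6 → USB stick 1  [load 33/36]
  5 → USB stick 2  [load 32/36]
7 USB sticks opened.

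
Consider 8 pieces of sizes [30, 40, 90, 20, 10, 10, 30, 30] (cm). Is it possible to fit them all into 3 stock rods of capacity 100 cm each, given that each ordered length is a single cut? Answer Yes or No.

Yes

A valid assignment using 3 stock rods:
  stock rod 1: 90 + 10 = 100
  stock rod 2: 40 + 30 + 30 = 100
  stock rod 3: 30 + 20 + 10 = 60
Every load is within 100 cm, so 3 stock rods suffice.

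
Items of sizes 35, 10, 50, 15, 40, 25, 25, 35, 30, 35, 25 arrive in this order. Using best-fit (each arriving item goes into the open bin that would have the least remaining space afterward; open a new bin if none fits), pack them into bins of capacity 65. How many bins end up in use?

6

  35 → bin 1 (new)  [load 35/65]
  10 → bin 1  [load 45/65]
  50 → bin 2 (new)  [load 50/65]
  15 → bin 2  [load 65/65]
  40 → bin 3 (new)  [load 40/65]
  25 → bin 3  [load 65/65]
  25 → bin 4 (new)  [load 25/65]
  35 → bin 4  [load 60/65]
  30 → bin 5 (new)  [load 30/65]
  35 → bin 5  [load 65/65]
  25 → bin 6 (new)  [load 25/65]
6 bins opened.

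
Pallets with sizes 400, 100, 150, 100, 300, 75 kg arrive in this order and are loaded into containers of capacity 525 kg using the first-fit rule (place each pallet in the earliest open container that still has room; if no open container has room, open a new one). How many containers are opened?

3

  400 → container 1 (new)  [load 400/525]
  100 → container 1  [load 500/525]
  150 → container 2 (new)  [load 150/525]
  100 → container 2  [load 250/525]
  300 → container 3 (new)  [load 300/525]
  75 → container 2  [load 325/525]
3 containers opened.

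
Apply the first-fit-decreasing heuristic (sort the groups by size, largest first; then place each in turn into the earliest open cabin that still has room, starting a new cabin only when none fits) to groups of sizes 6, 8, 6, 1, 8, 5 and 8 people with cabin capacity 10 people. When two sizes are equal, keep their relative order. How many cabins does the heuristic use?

Sorted descending: 8, 8, 8, 6, 6, 5, 1.
  8 → cabin 1 (new)  [load 8/10]
  8 → cabin 2 (new)  [load 8/10]
  8 → cabin 3 (new)  [load 8/10]
  6 → cabin 4 (new)  [load 6/10]
  6 → cabin 5 (new)  [load 6/10]
  5 → cabin 6 (new)  [load 5/10]
  1 → cabin 1  [load 9/10]
6 cabins opened.

6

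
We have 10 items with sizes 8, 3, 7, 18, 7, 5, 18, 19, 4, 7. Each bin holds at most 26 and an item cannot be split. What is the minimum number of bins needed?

4

Total = 19 + 18 + 18 + 8 + 7 + 7 + 7 + 5 + 4 + 3 = 96.
Lower bound: ⌈96/26⌉ = 4 bins.
A packing using 4 bins:
  bin 1: 19 + 7 = 26
  bin 2: 18 + 8 = 26
  bin 3: 18 + 7 = 25
  bin 4: 7 + 5 + 4 + 3 = 19
This matches the lower bound, so 4 is optimal.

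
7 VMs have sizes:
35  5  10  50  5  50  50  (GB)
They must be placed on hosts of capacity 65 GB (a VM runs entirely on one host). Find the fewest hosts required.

Total = 50 + 50 + 50 + 35 + 10 + 5 + 5 = 205 GB.
Lower bound: ⌈205/65⌉ = 4 hosts.
A packing using 4 hosts:
  host 1: 50 + 10 + 5 = 65
  host 2: 50 + 5 = 55
  host 3: 50 = 50
  host 4: 35 = 35
This matches the lower bound, so 4 is optimal.

4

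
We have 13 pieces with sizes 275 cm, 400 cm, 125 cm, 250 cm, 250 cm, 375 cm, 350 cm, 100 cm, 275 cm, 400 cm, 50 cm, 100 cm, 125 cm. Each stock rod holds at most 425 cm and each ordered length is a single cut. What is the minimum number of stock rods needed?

8

Total = 400 + 400 + 375 + 350 + 275 + 275 + 250 + 250 + 125 + 125 + 100 + 100 + 50 = 3075 cm.
Lower bound: ⌈3075/425⌉ = 8 stock rods.
A packing using 8 stock rods:
  stock rod 1: 400 = 400
  stock rod 2: 400 = 400
  stock rod 3: 375 + 50 = 425
  stock rod 4: 350 = 350
  stock rod 5: 275 + 125 = 400
  stock rod 6: 275 + 125 = 400
  stock rod 7: 250 + 100 = 350
  stock rod 8: 250 + 100 = 350
This matches the lower bound, so 8 is optimal.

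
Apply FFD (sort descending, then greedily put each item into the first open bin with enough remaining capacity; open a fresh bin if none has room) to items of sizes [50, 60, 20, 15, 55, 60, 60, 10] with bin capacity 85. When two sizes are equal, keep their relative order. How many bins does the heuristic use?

5

Sorted descending: 60, 60, 60, 55, 50, 20, 15, 10.
  60 → bin 1 (new)  [load 60/85]
  60 → bin 2 (new)  [load 60/85]
  60 → bin 3 (new)  [load 60/85]
  55 → bin 4 (new)  [load 55/85]
  50 → bin 5 (new)  [load 50/85]
  20 → bin 1  [load 80/85]
  15 → bin 2  [load 75/85]
  10 → bin 2  [load 85/85]
5 bins opened.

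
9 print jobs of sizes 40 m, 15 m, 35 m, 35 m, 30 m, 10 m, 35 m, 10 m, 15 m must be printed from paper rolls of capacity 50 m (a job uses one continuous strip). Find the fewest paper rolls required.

5

Total = 40 + 35 + 35 + 35 + 30 + 15 + 15 + 10 + 10 = 225 m.
Lower bound: ⌈225/50⌉ = 5 paper rolls.
A packing using 5 paper rolls:
  roll 1: 40 + 10 = 50
  roll 2: 35 + 15 = 50
  roll 3: 35 + 15 = 50
  roll 4: 35 + 10 = 45
  roll 5: 30 = 30
This matches the lower bound, so 5 is optimal.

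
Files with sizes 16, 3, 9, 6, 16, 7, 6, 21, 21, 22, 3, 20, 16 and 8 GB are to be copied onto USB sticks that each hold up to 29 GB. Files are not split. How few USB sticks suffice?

Total = 22 + 21 + 21 + 20 + 16 + 16 + 16 + 9 + 8 + 7 + 6 + 6 + 3 + 3 = 174 GB.
Lower bound: ⌈174/29⌉ = 6 USB sticks.
Also, 7 files each exceed 29/2 GB, and no two of those can share a USB stick, so at least 7 USB sticks are needed.
A packing using 7 USB sticks:
  USB stick 1: 22 + 7 = 29
  USB stick 2: 21 + 8 = 29
  USB stick 3: 21 + 6 = 27
  USB stick 4: 20 + 9 = 29
  USB stick 5: 16 + 6 + 3 + 3 = 28
  USB stick 6: 16 = 16
  USB stick 7: 16 = 16
This matches the lower bound, so 7 is optimal.

7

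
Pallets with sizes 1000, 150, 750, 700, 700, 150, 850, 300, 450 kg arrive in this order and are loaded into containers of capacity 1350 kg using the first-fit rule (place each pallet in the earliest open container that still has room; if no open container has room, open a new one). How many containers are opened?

5

  1000 → container 1 (new)  [load 1000/1350]
  150 → container 1  [load 1150/1350]
  750 → container 2 (new)  [load 750/1350]
  700 → container 3 (new)  [load 700/1350]
  700 → container 4 (new)  [load 700/1350]
  150 → container 1  [load 1300/1350]
  850 → container 5 (new)  [load 850/1350]
  300 → container 2  [load 1050/1350]
  450 → container 3  [load 1150/1350]
5 containers opened.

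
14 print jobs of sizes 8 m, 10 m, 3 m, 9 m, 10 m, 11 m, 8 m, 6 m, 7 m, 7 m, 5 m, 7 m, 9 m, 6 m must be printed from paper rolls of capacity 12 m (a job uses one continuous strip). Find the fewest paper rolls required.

Total = 11 + 10 + 10 + 9 + 9 + 8 + 8 + 7 + 7 + 7 + 6 + 6 + 5 + 3 = 106 m.
Lower bound: ⌈106/12⌉ = 9 paper rolls.
Also, 10 print jobs each exceed 6 m, and no two of those can share a roll, so at least 10 paper rolls are needed.
A packing using 11 paper rolls:
  roll 1: 11 = 11
  roll 2: 10 = 10
  roll 3: 10 = 10
  roll 4: 9 + 3 = 12
  roll 5: 9 = 9
  roll 6: 8 = 8
  roll 7: 8 = 8
  roll 8: 7 + 5 = 12
  roll 9: 7 = 7
  roll 10: 7 = 7
  roll 11: 6 + 6 = 12
No arrangement into 10 paper rolls stays within capacity, so 11 is optimal.

11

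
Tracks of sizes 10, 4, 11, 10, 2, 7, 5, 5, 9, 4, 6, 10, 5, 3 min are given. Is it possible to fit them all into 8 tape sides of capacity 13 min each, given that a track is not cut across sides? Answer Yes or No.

A valid assignment using 8 tape sides:
  side 1: 11 + 2 = 13
  side 2: 10 + 3 = 13
  side 3: 10 = 10
  side 4: 10 = 10
  side 5: 9 + 4 = 13
  side 6: 7 + 6 = 13
  side 7: 5 + 5 = 10
  side 8: 5 + 4 = 9
Every load is within 13 min, so 8 tape sides suffice.

Yes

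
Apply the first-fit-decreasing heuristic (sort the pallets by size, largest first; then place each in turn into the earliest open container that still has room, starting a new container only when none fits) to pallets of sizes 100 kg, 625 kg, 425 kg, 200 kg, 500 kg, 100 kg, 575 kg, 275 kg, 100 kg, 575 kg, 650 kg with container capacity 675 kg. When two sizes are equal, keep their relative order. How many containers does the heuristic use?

Sorted descending: 650, 625, 575, 575, 500, 425, 275, 200, 100, 100, 100.
  650 → container 1 (new)  [load 650/675]
  625 → container 2 (new)  [load 625/675]
  575 → container 3 (new)  [load 575/675]
  575 → container 4 (new)  [load 575/675]
  500 → container 5 (new)  [load 500/675]
  425 → container 6 (new)  [load 425/675]
  275 → container 7 (new)  [load 275/675]
  200 → container 6  [load 625/675]
  100 → container 3  [load 675/675]
  100 → container 4  [load 675/675]
  100 → container 5  [load 600/675]
7 containers opened.

7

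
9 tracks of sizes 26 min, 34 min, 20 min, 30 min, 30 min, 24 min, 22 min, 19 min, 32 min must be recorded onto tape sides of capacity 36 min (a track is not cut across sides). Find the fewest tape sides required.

Total = 34 + 32 + 30 + 30 + 26 + 24 + 22 + 20 + 19 = 237 min.
Lower bound: ⌈237/36⌉ = 7 tape sides.
Also, 9 tracks each exceed 18 min, and no two of those can share a side, so at least 9 tape sides are needed.
A packing using 9 tape sides:
  side 1: 34 = 34
  side 2: 32 = 32
  side 3: 30 = 30
  side 4: 30 = 30
  side 5: 26 = 26
  side 6: 24 = 24
  side 7: 22 = 22
  side 8: 20 = 20
  side 9: 19 = 19
This matches the lower bound, so 9 is optimal.

9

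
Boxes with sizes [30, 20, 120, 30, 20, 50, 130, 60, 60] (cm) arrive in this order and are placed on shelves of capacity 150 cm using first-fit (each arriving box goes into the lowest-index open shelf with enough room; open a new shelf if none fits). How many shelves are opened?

  30 → shelf 1 (new)  [load 30/150]
  20 → shelf 1  [load 50/150]
  120 → shelf 2 (new)  [load 120/150]
  30 → shelf 1  [load 80/150]
  20 → shelf 1  [load 100/150]
  50 → shelf 1  [load 150/150]
  130 → shelf 3 (new)  [load 130/150]
  60 → shelf 4 (new)  [load 60/150]
  60 → shelf 4  [load 120/150]
4 shelves opened.

4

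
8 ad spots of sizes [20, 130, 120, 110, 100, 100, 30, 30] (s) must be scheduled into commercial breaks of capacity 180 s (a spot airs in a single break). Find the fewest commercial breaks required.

Total = 130 + 120 + 110 + 100 + 100 + 30 + 30 + 20 = 640 s.
Lower bound: ⌈640/180⌉ = 4 commercial breaks.
Also, 5 ad spots each exceed 90 s, and no two of those can share a break, so at least 5 commercial breaks are needed.
A packing using 5 commercial breaks:
  break 1: 130 + 30 + 20 = 180
  break 2: 120 + 30 = 150
  break 3: 110 = 110
  break 4: 100 = 100
  break 5: 100 = 100
This matches the lower bound, so 5 is optimal.

5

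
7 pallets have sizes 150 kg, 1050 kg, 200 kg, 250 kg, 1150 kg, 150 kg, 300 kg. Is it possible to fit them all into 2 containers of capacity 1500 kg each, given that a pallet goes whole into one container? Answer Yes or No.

Total = 3250 kg; ⌈3250/1500⌉ = 3.
At least 3 containers are required, but only 2 are allowed.

No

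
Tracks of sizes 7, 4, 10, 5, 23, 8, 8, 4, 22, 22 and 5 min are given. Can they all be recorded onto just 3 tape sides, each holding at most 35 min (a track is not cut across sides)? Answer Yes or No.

No

Total = 118 min; ⌈118/35⌉ = 4.
At least 4 tape sides are required, but only 3 are allowed.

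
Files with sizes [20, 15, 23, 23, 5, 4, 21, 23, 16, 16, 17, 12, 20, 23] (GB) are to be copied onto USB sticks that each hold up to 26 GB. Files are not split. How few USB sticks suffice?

Total = 23 + 23 + 23 + 23 + 21 + 20 + 20 + 17 + 16 + 16 + 15 + 12 + 5 + 4 = 238 GB.
Lower bound: ⌈238/26⌉ = 10 USB sticks.
Also, 11 files each exceed 13 GB, and no two of those can share a USB stick, so at least 11 USB sticks are needed.
A packing using 12 USB sticks:
  USB stick 1: 23 = 23
  USB stick 2: 23 = 23
  USB stick 3: 23 = 23
  USB stick 4: 23 = 23
  USB stick 5: 21 + 5 = 26
  USB stick 6: 20 + 4 = 24
  USB stick 7: 20 = 20
  USB stick 8: 17 = 17
  USB stick 9: 16 = 16
  USB stick 10: 16 = 16
  USB stick 11: 15 = 15
  USB stick 12: 12 = 12
No arrangement into 11 USB sticks stays within capacity, so 12 is optimal.

12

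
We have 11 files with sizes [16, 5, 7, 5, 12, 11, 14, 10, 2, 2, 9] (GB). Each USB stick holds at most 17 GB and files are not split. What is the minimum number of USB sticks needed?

Total = 16 + 14 + 12 + 11 + 10 + 9 + 7 + 5 + 5 + 2 + 2 = 93 GB.
Lower bound: ⌈93/17⌉ = 6 USB sticks.
A packing using 6 USB sticks:
  USB stick 1: 16 = 16
  USB stick 2: 14 + 2 = 16
  USB stick 3: 12 + 5 = 17
  USB stick 4: 11 + 5 = 16
  USB stick 5: 10 + 7 = 17
  USB stick 6: 9 + 2 = 11
This matches the lower bound, so 6 is optimal.

6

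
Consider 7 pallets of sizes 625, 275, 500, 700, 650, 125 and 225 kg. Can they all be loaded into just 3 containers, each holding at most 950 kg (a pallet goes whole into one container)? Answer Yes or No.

Total = 3100 kg; ⌈3100/950⌉ = 4.
At least 4 containers are required, but only 3 are allowed.

No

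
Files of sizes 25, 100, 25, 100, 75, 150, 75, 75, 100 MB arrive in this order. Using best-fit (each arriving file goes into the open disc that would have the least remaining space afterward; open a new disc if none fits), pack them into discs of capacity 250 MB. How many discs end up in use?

  25 → disc 1 (new)  [load 25/250]
  100 → disc 1  [load 125/250]
  25 → disc 1  [load 150/250]
  100 → disc 1  [load 250/250]
  75 → disc 2 (new)  [load 75/250]
  150 → disc 2  [load 225/250]
  75 → disc 3 (new)  [load 75/250]
  75 → disc 3  [load 150/250]
  100 → disc 3  [load 250/250]
3 discs opened.

3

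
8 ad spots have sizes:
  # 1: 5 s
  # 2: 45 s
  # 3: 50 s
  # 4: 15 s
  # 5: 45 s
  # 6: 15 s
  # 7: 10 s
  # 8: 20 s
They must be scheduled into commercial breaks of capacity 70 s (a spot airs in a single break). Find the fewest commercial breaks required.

3

Total = 50 + 45 + 45 + 20 + 15 + 15 + 10 + 5 = 205 s.
Lower bound: ⌈205/70⌉ = 3 commercial breaks.
A packing using 3 commercial breaks:
  break 1: 50 + 20 = 70
  break 2: 45 + 15 + 10 = 70
  break 3: 45 + 15 + 5 = 65
This matches the lower bound, so 3 is optimal.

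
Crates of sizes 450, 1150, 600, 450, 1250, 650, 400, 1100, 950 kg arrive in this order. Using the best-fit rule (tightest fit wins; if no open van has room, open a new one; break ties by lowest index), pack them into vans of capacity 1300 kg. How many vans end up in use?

7

  450 → van 1 (new)  [load 450/1300]
  1150 → van 2 (new)  [load 1150/1300]
  600 → van 1  [load 1050/1300]
  450 → van 3 (new)  [load 450/1300]
  1250 → van 4 (new)  [load 1250/1300]
  650 → van 3  [load 1100/1300]
  400 → van 5 (new)  [load 400/1300]
  1100 → van 6 (new)  [load 1100/1300]
  950 → van 7 (new)  [load 950/1300]
7 vans opened.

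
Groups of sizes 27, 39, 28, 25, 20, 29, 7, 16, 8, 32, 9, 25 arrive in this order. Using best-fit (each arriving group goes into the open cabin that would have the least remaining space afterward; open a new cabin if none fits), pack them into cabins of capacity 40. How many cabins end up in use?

  27 → cabin 1 (new)  [load 27/40]
  39 → cabin 2 (new)  [load 39/40]
  28 → cabin 3 (new)  [load 28/40]
  25 → cabin 4 (new)  [load 25/40]
  20 → cabin 5 (new)  [load 20/40]
  29 → cabin 6 (new)  [load 29/40]
  7 → cabin 6  [load 36/40]
  16 → cabin 5  [load 36/40]
  8 → cabin 3  [load 36/40]
  32 → cabin 7 (new)  [load 32/40]
  9 → cabin 1  [load 36/40]
  25 → cabin 8 (new)  [load 25/40]
8 cabins opened.

8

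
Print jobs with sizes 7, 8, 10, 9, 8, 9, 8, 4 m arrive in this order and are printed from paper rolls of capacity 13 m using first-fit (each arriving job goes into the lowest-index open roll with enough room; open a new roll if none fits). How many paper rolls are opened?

7

  7 → roll 1 (new)  [load 7/13]
  8 → roll 2 (new)  [load 8/13]
  10 → roll 3 (new)  [load 10/13]
  9 → roll 4 (new)  [load 9/13]
  8 → roll 5 (new)  [load 8/13]
  9 → roll 6 (new)  [load 9/13]
  8 → roll 7 (new)  [load 8/13]
  4 → roll 1  [load 11/13]
7 paper rolls opened.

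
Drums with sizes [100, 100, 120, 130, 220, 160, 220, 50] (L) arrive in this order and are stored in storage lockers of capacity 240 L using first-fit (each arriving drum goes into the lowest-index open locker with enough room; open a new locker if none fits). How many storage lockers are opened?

6

  100 → locker 1 (new)  [load 100/240]
  100 → locker 1  [load 200/240]
  120 → locker 2 (new)  [load 120/240]
  130 → locker 3 (new)  [load 130/240]
  220 → locker 4 (new)  [load 220/240]
  160 → locker 5 (new)  [load 160/240]
  220 → locker 6 (new)  [load 220/240]
  50 → locker 2  [load 170/240]
6 storage lockers opened.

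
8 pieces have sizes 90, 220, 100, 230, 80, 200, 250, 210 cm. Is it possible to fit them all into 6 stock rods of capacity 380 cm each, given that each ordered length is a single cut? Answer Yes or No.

A valid assignment using 5 stock rods:
  stock rod 1: 250 + 100 = 350
  stock rod 2: 230 + 90 = 320
  stock rod 3: 220 + 80 = 300
  stock rod 4: 210 = 210
  stock rod 5: 200 = 200
That uses only 5 ≤ 6, so 6 stock rods are enough.

Yes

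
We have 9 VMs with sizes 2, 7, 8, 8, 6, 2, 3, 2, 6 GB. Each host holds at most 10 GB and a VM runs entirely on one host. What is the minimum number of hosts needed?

Total = 8 + 8 + 7 + 6 + 6 + 3 + 2 + 2 + 2 = 44 GB.
Lower bound: ⌈44/10⌉ = 5 hosts.
A packing using 5 hosts:
  host 1: 8 + 2 = 10
  host 2: 8 + 2 = 10
  host 3: 7 + 3 = 10
  host 4: 6 + 2 = 8
  host 5: 6 = 6
This matches the lower bound, so 5 is optimal.

5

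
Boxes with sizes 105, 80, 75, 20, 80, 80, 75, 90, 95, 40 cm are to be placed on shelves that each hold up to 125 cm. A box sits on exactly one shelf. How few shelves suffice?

Total = 105 + 95 + 90 + 80 + 80 + 80 + 75 + 75 + 40 + 20 = 740 cm.
Lower bound: ⌈740/125⌉ = 6 shelves.
Also, 8 boxes each exceed 125/2 cm, and no two of those can share a shelf, so at least 8 shelves are needed.
A packing using 8 shelves:
  shelf 1: 105 + 20 = 125
  shelf 2: 95 = 95
  shelf 3: 90 = 90
  shelf 4: 80 + 40 = 120
  shelf 5: 80 = 80
  shelf 6: 80 = 80
  shelf 7: 75 = 75
  shelf 8: 75 = 75
This matches the lower bound, so 8 is optimal.

8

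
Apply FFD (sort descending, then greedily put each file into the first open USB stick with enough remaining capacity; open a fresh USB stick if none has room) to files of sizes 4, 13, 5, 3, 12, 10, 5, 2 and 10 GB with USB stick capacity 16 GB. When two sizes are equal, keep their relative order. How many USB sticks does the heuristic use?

Sorted descending: 13, 12, 10, 10, 5, 5, 4, 3, 2.
  13 → USB stick 1 (new)  [load 13/16]
  12 → USB stick 2 (new)  [load 12/16]
  10 → USB stick 3 (new)  [load 10/16]
  10 → USB stick 4 (new)  [load 10/16]
  5 → USB stick 3  [load 15/16]
  5 → USB stick 4  [load 15/16]
  4 → USB stick 2  [load 16/16]
  3 → USB stick 1  [load 16/16]
  2 → USB stick 5 (new)  [load 2/16]
5 USB sticks opened.

5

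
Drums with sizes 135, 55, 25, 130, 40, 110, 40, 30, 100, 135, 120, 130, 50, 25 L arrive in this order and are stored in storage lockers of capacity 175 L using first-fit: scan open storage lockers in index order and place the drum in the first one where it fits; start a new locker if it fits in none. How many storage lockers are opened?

  135 → locker 1 (new)  [load 135/175]
  55 → locker 2 (new)  [load 55/175]
  25 → locker 1  [load 160/175]
  130 → locker 3 (new)  [load 130/175]
  40 → locker 2  [load 95/175]
  110 → locker 4 (new)  [load 110/175]
  40 → locker 2  [load 135/175]
  30 → locker 2  [load 165/175]
  100 → locker 5 (new)  [load 100/175]
  135 → locker 6 (new)  [load 135/175]
  120 → locker 7 (new)  [load 120/175]
  130 → locker 8 (new)  [load 130/175]
  50 → locker 4  [load 160/175]
  25 → locker 3  [load 155/175]
8 storage lockers opened.

8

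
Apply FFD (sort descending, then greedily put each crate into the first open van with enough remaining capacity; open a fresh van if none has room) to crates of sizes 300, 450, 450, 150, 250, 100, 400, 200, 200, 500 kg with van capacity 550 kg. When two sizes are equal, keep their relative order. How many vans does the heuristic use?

Sorted descending: 500, 450, 450, 400, 300, 250, 200, 200, 150, 100.
  500 → van 1 (new)  [load 500/550]
  450 → van 2 (new)  [load 450/550]
  450 → van 3 (new)  [load 450/550]
  400 → van 4 (new)  [load 400/550]
  300 → van 5 (new)  [load 300/550]
  250 → van 5  [load 550/550]
  200 → van 6 (new)  [load 200/550]
  200 → van 6  [load 400/550]
  150 → van 4  [load 550/550]
  100 → van 2  [load 550/550]
6 vans opened.

6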